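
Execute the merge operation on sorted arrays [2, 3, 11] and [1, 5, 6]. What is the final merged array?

Merging process:

Compare 2 vs 1: take 1 from right. Merged: [1]
Compare 2 vs 5: take 2 from left. Merged: [1, 2]
Compare 3 vs 5: take 3 from left. Merged: [1, 2, 3]
Compare 11 vs 5: take 5 from right. Merged: [1, 2, 3, 5]
Compare 11 vs 6: take 6 from right. Merged: [1, 2, 3, 5, 6]
Append remaining from left: [11]. Merged: [1, 2, 3, 5, 6, 11]

Final merged array: [1, 2, 3, 5, 6, 11]
Total comparisons: 5

The merged array is [1, 2, 3, 5, 6, 11], requiring 5 comparisons. The merge step runs in O(n) time where n is the total number of elements.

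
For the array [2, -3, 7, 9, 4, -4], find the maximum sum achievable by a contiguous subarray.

Using Kadane's algorithm on [2, -3, 7, 9, 4, -4]:

Scanning through the array:
Position 1 (value -3): max_ending_here = -1, max_so_far = 2
Position 2 (value 7): max_ending_here = 7, max_so_far = 7
Position 3 (value 9): max_ending_here = 16, max_so_far = 16
Position 4 (value 4): max_ending_here = 20, max_so_far = 20
Position 5 (value -4): max_ending_here = 16, max_so_far = 20

Maximum subarray: [7, 9, 4]
Maximum sum: 20

The maximum subarray is [7, 9, 4] with sum 20. This subarray runs from index 2 to index 4.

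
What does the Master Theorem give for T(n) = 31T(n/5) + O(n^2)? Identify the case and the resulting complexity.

Master Theorem for T(n) = 31T(n/5) + O(n^2):

a = 31, b = 5, c = 2
log_b(a) = log_5(31) = 2.1337

Case 1: c = 2 < log_5(31) = 2.1337
T(n) = O(n^(log_5 31))

For T(n) = 31T(n/5) + O(n^2): log_5(31) = 2.1337. This is Case 1 of the Master Theorem (c < log_b(a), work dominated by leaves), giving O(n^(log_5 31)).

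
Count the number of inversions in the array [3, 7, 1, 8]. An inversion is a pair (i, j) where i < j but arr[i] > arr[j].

Finding inversions in [3, 7, 1, 8]:

(0, 2): arr[0]=3 > arr[2]=1
(1, 2): arr[1]=7 > arr[2]=1

Total inversions: 2

The array has 2 inversion(s): (0,2), (1,2). Each pair (i,j) satisfies i < j and arr[i] > arr[j].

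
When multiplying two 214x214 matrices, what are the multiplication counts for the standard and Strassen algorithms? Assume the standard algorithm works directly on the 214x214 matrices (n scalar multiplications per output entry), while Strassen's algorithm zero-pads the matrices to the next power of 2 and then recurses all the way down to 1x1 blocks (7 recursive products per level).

Matrix multiplication for 214x214 matrices:

Strassen's algorithm requires power-of-2 dimensions. Pad 214x214 to 256x256 (next power of 2).

Standard algorithm: 214^3 = 9800344 multiplications
Strassen's algorithm: 7^(log2(256)) = 7^8 = 5764801 multiplications
Savings: 9800344 - 5764801 = 4035543 multiplications

Standard: 9800344 multiplications (214^3). Strassen: 5764801 multiplications (7^8, after padding to 256x256). Strassen reduces 8 recursive multiplications to 7 at each level.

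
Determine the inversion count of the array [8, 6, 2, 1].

Finding inversions in [8, 6, 2, 1]:

(0, 1): arr[0]=8 > arr[1]=6
(0, 2): arr[0]=8 > arr[2]=2
(0, 3): arr[0]=8 > arr[3]=1
(1, 2): arr[1]=6 > arr[2]=2
(1, 3): arr[1]=6 > arr[3]=1
(2, 3): arr[2]=2 > arr[3]=1

Total inversions: 6

The array has 6 inversion(s): (0,1), (0,2), (0,3), (1,2), (1,3), (2,3). Each pair (i,j) satisfies i < j and arr[i] > arr[j].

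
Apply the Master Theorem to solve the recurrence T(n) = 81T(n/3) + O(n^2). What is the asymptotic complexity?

Master Theorem for T(n) = 81T(n/3) + O(n^2):

a = 81, b = 3, c = 2
log_b(a) = log_3(81) = 4.0000

Case 1: c = 2 < log_3(81) = 4.0000
T(n) = O(n^(log_3 81)) = O(n^4)

For T(n) = 81T(n/3) + O(n^2): log_3(81) = 4.0000. This is Case 1 of the Master Theorem (c < log_b(a), work dominated by leaves), giving O(n^4).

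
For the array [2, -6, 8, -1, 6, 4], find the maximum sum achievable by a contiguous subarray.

Using Kadane's algorithm on [2, -6, 8, -1, 6, 4]:

Scanning through the array:
Position 1 (value -6): max_ending_here = -4, max_so_far = 2
Position 2 (value 8): max_ending_here = 8, max_so_far = 8
Position 3 (value -1): max_ending_here = 7, max_so_far = 8
Position 4 (value 6): max_ending_here = 13, max_so_far = 13
Position 5 (value 4): max_ending_here = 17, max_so_far = 17

Maximum subarray: [8, -1, 6, 4]
Maximum sum: 17

The maximum subarray is [8, -1, 6, 4] with sum 17. This subarray runs from index 2 to index 5.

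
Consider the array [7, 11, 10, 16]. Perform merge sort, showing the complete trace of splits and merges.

Merge sort trace:

Split: [7, 11, 10, 16] -> [7, 11] and [10, 16]
  Split: [7, 11] -> [7] and [11]
  Merge: [7] + [11] -> [7, 11]
  Split: [10, 16] -> [10] and [16]
  Merge: [10] + [16] -> [10, 16]
Merge: [7, 11] + [10, 16] -> [7, 10, 11, 16]

Final sorted array: [7, 10, 11, 16]

The merge sort proceeds by recursively splitting the array and merging sorted halves.
After all merges, the sorted array is [7, 10, 11, 16].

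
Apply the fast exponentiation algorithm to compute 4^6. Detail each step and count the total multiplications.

Computing 4^6 by squaring (build up from 4^1; each line after the first costs one multiplication):

4^1 = 4
4^2 = (4^1)^2 = 4^2 = 16
4^3 = 4 * 4^2 = 4 * 16 = 64
4^6 = (4^3)^2 = 64^2 = 4096

Result: 4096
Multiplications needed: 3 (3 lines after 4^1)

4^6 = 4096. Using exponentiation by squaring, this requires 3 multiplications. The key idea: if the exponent is even, square the half-power; if odd, multiply by the base once.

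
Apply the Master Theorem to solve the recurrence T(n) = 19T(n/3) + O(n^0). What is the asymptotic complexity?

Master Theorem for T(n) = 19T(n/3) + O(n^0):

a = 19, b = 3, c = 0
log_b(a) = log_3(19) = 2.6801

Case 1: c = 0 < log_3(19) = 2.6801
T(n) = O(n^(log_3 19))

For T(n) = 19T(n/3) + O(n^0): log_3(19) = 2.6801. This is Case 1 of the Master Theorem (c < log_b(a), work dominated by leaves), giving O(n^(log_3 19)).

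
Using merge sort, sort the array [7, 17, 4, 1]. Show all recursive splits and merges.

Merge sort trace:

Split: [7, 17, 4, 1] -> [7, 17] and [4, 1]
  Split: [7, 17] -> [7] and [17]
  Merge: [7] + [17] -> [7, 17]
  Split: [4, 1] -> [4] and [1]
  Merge: [4] + [1] -> [1, 4]
Merge: [7, 17] + [1, 4] -> [1, 4, 7, 17]

Final sorted array: [1, 4, 7, 17]

The merge sort proceeds by recursively splitting the array and merging sorted halves.
After all merges, the sorted array is [1, 4, 7, 17].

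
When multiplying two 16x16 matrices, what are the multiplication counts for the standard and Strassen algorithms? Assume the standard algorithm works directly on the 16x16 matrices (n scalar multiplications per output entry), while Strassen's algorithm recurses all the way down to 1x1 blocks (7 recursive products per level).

Matrix multiplication for 16x16 matrices:

Standard algorithm: 16^3 = 4096 multiplications
Strassen's algorithm: 7^(log2(16)) = 7^4 = 2401 multiplications
Savings: 4096 - 2401 = 1695 multiplications

Standard: 4096 multiplications (16^3). Strassen: 2401 multiplications (7^4). Strassen reduces 8 recursive multiplications to 7 at each level.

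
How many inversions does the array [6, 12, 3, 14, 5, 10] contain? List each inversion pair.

Finding inversions in [6, 12, 3, 14, 5, 10]:

(0, 2): arr[0]=6 > arr[2]=3
(0, 4): arr[0]=6 > arr[4]=5
(1, 2): arr[1]=12 > arr[2]=3
(1, 4): arr[1]=12 > arr[4]=5
(1, 5): arr[1]=12 > arr[5]=10
(3, 4): arr[3]=14 > arr[4]=5
(3, 5): arr[3]=14 > arr[5]=10

Total inversions: 7

The array has 7 inversion(s): (0,2), (0,4), (1,2), (1,4), (1,5), (3,4), (3,5). Each pair (i,j) satisfies i < j and arr[i] > arr[j].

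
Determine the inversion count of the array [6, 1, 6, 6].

Finding inversions in [6, 1, 6, 6]:

(0, 1): arr[0]=6 > arr[1]=1

Total inversions: 1

The array has 1 inversion(s): (0,1). Each pair (i,j) satisfies i < j and arr[i] > arr[j].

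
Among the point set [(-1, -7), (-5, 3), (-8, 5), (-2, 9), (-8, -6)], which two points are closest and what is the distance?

Computing all pairwise distances among 5 points:

d((-1, -7), (-5, 3)) = 10.7703
d((-1, -7), (-8, 5)) = 13.8924
d((-1, -7), (-2, 9)) = 16.0312
d((-1, -7), (-8, -6)) = 7.0711
d((-5, 3), (-8, 5)) = 3.6056 <-- minimum
d((-5, 3), (-2, 9)) = 6.7082
d((-5, 3), (-8, -6)) = 9.4868
d((-8, 5), (-2, 9)) = 7.2111
d((-8, 5), (-8, -6)) = 11.0
d((-2, 9), (-8, -6)) = 16.1555

Closest pair: (-5, 3) and (-8, 5) with distance 3.6056

The closest pair is (-5, 3) and (-8, 5) with Euclidean distance 3.6056. For 5 points, brute-force pairwise comparison is shown above. For large n, the divide-and-conquer algorithm (sort by x, recurse on halves, check the dividing strip) achieves O(n log n).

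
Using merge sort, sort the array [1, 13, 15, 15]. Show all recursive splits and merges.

Merge sort trace:

Split: [1, 13, 15, 15] -> [1, 13] and [15, 15]
  Split: [1, 13] -> [1] and [13]
  Merge: [1] + [13] -> [1, 13]
  Split: [15, 15] -> [15] and [15]
  Merge: [15] + [15] -> [15, 15]
Merge: [1, 13] + [15, 15] -> [1, 13, 15, 15]

Final sorted array: [1, 13, 15, 15]

The merge sort proceeds by recursively splitting the array and merging sorted halves.
After all merges, the sorted array is [1, 13, 15, 15].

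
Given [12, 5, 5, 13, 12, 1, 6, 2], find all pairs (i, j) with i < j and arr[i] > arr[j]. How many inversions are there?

Finding inversions in [12, 5, 5, 13, 12, 1, 6, 2]:

(0, 1): arr[0]=12 > arr[1]=5
(0, 2): arr[0]=12 > arr[2]=5
(0, 5): arr[0]=12 > arr[5]=1
(0, 6): arr[0]=12 > arr[6]=6
(0, 7): arr[0]=12 > arr[7]=2
(1, 5): arr[1]=5 > arr[5]=1
(1, 7): arr[1]=5 > arr[7]=2
(2, 5): arr[2]=5 > arr[5]=1
(2, 7): arr[2]=5 > arr[7]=2
(3, 4): arr[3]=13 > arr[4]=12
(3, 5): arr[3]=13 > arr[5]=1
(3, 6): arr[3]=13 > arr[6]=6
(3, 7): arr[3]=13 > arr[7]=2
(4, 5): arr[4]=12 > arr[5]=1
(4, 6): arr[4]=12 > arr[6]=6
(4, 7): arr[4]=12 > arr[7]=2
(6, 7): arr[6]=6 > arr[7]=2

Total inversions: 17

The array has 17 inversion(s): (0,1), (0,2), (0,5), (0,6), (0,7), (1,5), (1,7), (2,5), (2,7), (3,4), (3,5), (3,6), (3,7), (4,5), (4,6), (4,7), (6,7). Each pair (i,j) satisfies i < j and arr[i] > arr[j].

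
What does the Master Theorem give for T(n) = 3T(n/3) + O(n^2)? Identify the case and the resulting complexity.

Master Theorem for T(n) = 3T(n/3) + O(n^2):

a = 3, b = 3, c = 2
log_b(a) = log_3(3) = 1.0000

Case 3: c = 2 > log_3(3) = 1.0000
T(n) = O(n^2) = O(n^2)

For T(n) = 3T(n/3) + O(n^2): log_3(3) = 1.0000. This is Case 3 of the Master Theorem (c > log_b(a), work dominated by root), giving O(n^2).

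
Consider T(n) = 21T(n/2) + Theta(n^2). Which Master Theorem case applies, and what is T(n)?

Master Theorem for T(n) = 21T(n/2) + O(n^2):

a = 21, b = 2, c = 2
log_b(a) = log_2(21) = 4.3923

Case 1: c = 2 < log_2(21) = 4.3923
T(n) = O(n^(log_2 21))

For T(n) = 21T(n/2) + O(n^2): log_2(21) = 4.3923. This is Case 1 of the Master Theorem (c < log_b(a), work dominated by leaves), giving O(n^(log_2 21)).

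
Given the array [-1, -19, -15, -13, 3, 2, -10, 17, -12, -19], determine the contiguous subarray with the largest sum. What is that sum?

Using Kadane's algorithm on [-1, -19, -15, -13, 3, 2, -10, 17, -12, -19]:

Scanning through the array:
Position 1 (value -19): max_ending_here = -19, max_so_far = -1
Position 2 (value -15): max_ending_here = -15, max_so_far = -1
Position 3 (value -13): max_ending_here = -13, max_so_far = -1
Position 4 (value 3): max_ending_here = 3, max_so_far = 3
Position 5 (value 2): max_ending_here = 5, max_so_far = 5
Position 6 (value -10): max_ending_here = -5, max_so_far = 5
Position 7 (value 17): max_ending_here = 17, max_so_far = 17
Position 8 (value -12): max_ending_here = 5, max_so_far = 17
Position 9 (value -19): max_ending_here = -14, max_so_far = 17

Maximum subarray: [17]
Maximum sum: 17

The maximum subarray is [17] with sum 17. This subarray runs from index 7 to index 7.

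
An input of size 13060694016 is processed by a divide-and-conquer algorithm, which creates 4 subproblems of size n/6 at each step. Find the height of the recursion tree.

For divide and conquer with division factor 6:

Problem sizes at each level:
Level 0: 13060694016
Level 1: 2176782336
Level 2: 362797056
Level 3: 60466176
Level 4: 10077696
Level 5: 1679616
Level 6: 279936
Level 7: 46656
Level 8: 7776
Level 9: 1296
Level 10: 216
Level 11: 36
Level 12: 6
Level 13: 1

The root is level 0 and the size-1 base case is level 13 (the tree spans levels 0 through 13, i.e. 14 levels counting the root), so the depth is the number of divisions: log_6(13060694016) = 13

The recursion tree depth is log_6(13060694016) = 13. At each level, the problem size is divided by 6, so it takes 13 divisions to reduce to a base case of size 1. The algorithm makes 4 recursive calls at each level.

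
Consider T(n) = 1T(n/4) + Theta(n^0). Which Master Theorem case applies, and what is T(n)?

Master Theorem for T(n) = 1T(n/4) + O(n^0):

a = 1, b = 4, c = 0
log_b(a) = log_4(1) = 0.0000

Case 2: c = 0 = log_4(1) = 0.0000
T(n) = O(n^0 log n) = O(log n)

For T(n) = 1T(n/4) + O(n^0): log_4(1) = 0.0000. This is Case 2 of the Master Theorem (c = log_b(a), equal work at all levels), giving O(log n).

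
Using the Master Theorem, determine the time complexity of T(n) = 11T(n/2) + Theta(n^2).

Master Theorem for T(n) = 11T(n/2) + O(n^2):

a = 11, b = 2, c = 2
log_b(a) = log_2(11) = 3.4594

Case 1: c = 2 < log_2(11) = 3.4594
T(n) = O(n^(log_2 11))

For T(n) = 11T(n/2) + O(n^2): log_2(11) = 3.4594. This is Case 1 of the Master Theorem (c < log_b(a), work dominated by leaves), giving O(n^(log_2 11)).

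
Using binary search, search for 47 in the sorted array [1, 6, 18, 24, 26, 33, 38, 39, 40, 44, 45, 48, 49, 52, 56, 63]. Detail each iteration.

Binary search for 47 in [1, 6, 18, 24, 26, 33, 38, 39, 40, 44, 45, 48, 49, 52, 56, 63]:

lo=0, hi=15, mid=7, arr[mid]=39 -> 39 < 47, search right half
lo=8, hi=15, mid=11, arr[mid]=48 -> 48 > 47, search left half
lo=8, hi=10, mid=9, arr[mid]=44 -> 44 < 47, search right half
lo=10, hi=10, mid=10, arr[mid]=45 -> 45 < 47, search right half
lo=11 > hi=10, target 47 not found

Binary search determines that 47 is not in the array after 4 comparisons. The search space was exhausted without finding the target.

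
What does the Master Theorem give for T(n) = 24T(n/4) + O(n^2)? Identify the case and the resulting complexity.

Master Theorem for T(n) = 24T(n/4) + O(n^2):

a = 24, b = 4, c = 2
log_b(a) = log_4(24) = 2.2925

Case 1: c = 2 < log_4(24) = 2.2925
T(n) = O(n^(log_4 24))

For T(n) = 24T(n/4) + O(n^2): log_4(24) = 2.2925. This is Case 1 of the Master Theorem (c < log_b(a), work dominated by leaves), giving O(n^(log_4 24)).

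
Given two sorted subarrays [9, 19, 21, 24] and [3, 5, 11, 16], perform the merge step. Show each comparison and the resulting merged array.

Merging process:

Compare 9 vs 3: take 3 from right. Merged: [3]
Compare 9 vs 5: take 5 from right. Merged: [3, 5]
Compare 9 vs 11: take 9 from left. Merged: [3, 5, 9]
Compare 19 vs 11: take 11 from right. Merged: [3, 5, 9, 11]
Compare 19 vs 16: take 16 from right. Merged: [3, 5, 9, 11, 16]
Append remaining from left: [19, 21, 24]. Merged: [3, 5, 9, 11, 16, 19, 21, 24]

Final merged array: [3, 5, 9, 11, 16, 19, 21, 24]
Total comparisons: 5

The merged array is [3, 5, 9, 11, 16, 19, 21, 24], requiring 5 comparisons. The merge step runs in O(n) time where n is the total number of elements.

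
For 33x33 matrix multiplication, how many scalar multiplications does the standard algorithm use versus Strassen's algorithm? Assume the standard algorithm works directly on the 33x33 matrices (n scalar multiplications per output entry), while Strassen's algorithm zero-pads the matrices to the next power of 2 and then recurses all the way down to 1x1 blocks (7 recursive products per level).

Matrix multiplication for 33x33 matrices:

Strassen's algorithm requires power-of-2 dimensions. Pad 33x33 to 64x64 (next power of 2).

Standard algorithm: 33^3 = 35937 multiplications
Strassen's algorithm: 7^(log2(64)) = 7^6 = 117649 multiplications
Difference: 35937 - 117649 = -81712 (Strassen uses MORE here due to padding overhead — for small or just-over-power-of-2 n, padding can outweigh the per-level savings)

Standard: 35937 multiplications (33^3). Strassen: 117649 multiplications (7^6, after padding to 64x64). Strassen reduces 8 recursive multiplications to 7 at each level.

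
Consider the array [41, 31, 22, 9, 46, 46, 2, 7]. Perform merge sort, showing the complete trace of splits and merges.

Merge sort trace:

Split: [41, 31, 22, 9, 46, 46, 2, 7] -> [41, 31, 22, 9] and [46, 46, 2, 7]
  Split: [41, 31, 22, 9] -> [41, 31] and [22, 9]
    Split: [41, 31] -> [41] and [31]
    Merge: [41] + [31] -> [31, 41]
    Split: [22, 9] -> [22] and [9]
    Merge: [22] + [9] -> [9, 22]
  Merge: [31, 41] + [9, 22] -> [9, 22, 31, 41]
  Split: [46, 46, 2, 7] -> [46, 46] and [2, 7]
    Split: [46, 46] -> [46] and [46]
    Merge: [46] + [46] -> [46, 46]
    Split: [2, 7] -> [2] and [7]
    Merge: [2] + [7] -> [2, 7]
  Merge: [46, 46] + [2, 7] -> [2, 7, 46, 46]
Merge: [9, 22, 31, 41] + [2, 7, 46, 46] -> [2, 7, 9, 22, 31, 41, 46, 46]

Final sorted array: [2, 7, 9, 22, 31, 41, 46, 46]

The merge sort proceeds by recursively splitting the array and merging sorted halves.
After all merges, the sorted array is [2, 7, 9, 22, 31, 41, 46, 46].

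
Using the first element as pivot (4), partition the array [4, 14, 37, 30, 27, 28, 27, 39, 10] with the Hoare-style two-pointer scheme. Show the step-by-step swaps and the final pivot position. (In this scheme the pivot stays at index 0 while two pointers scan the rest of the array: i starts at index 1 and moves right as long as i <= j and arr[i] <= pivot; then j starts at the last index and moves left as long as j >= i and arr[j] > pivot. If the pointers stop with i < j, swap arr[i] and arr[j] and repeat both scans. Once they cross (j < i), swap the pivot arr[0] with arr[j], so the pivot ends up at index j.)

Hoare-style two-pointer partition with pivot = 4:

Initial array: [4, 14, 37, 30, 27, 28, 27, 39, 10]

Pointers start at i = 1, j = 8.
i ends at 1, j ends at 0: the pointers have crossed (j < i), so scanning stops.

j = 0, so swapping arr[0] with arr[j] leaves the pivot at position 0: [4, 14, 37, 30, 27, 28, 27, 39, 10]
Pivot position: 0

After partitioning with pivot 4, the array becomes [4, 14, 37, 30, 27, 28, 27, 39, 10]. The pivot is placed at index 0. All elements to the left of the pivot are <= 4, and all elements to the right are > 4.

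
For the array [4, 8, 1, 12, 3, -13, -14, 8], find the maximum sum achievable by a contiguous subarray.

Using Kadane's algorithm on [4, 8, 1, 12, 3, -13, -14, 8]:

Scanning through the array:
Position 1 (value 8): max_ending_here = 12, max_so_far = 12
Position 2 (value 1): max_ending_here = 13, max_so_far = 13
Position 3 (value 12): max_ending_here = 25, max_so_far = 25
Position 4 (value 3): max_ending_here = 28, max_so_far = 28
Position 5 (value -13): max_ending_here = 15, max_so_far = 28
Position 6 (value -14): max_ending_here = 1, max_so_far = 28
Position 7 (value 8): max_ending_here = 9, max_so_far = 28

Maximum subarray: [4, 8, 1, 12, 3]
Maximum sum: 28

The maximum subarray is [4, 8, 1, 12, 3] with sum 28. This subarray runs from index 0 to index 4.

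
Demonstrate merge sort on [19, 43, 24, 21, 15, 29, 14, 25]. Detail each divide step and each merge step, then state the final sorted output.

Merge sort trace:

Split: [19, 43, 24, 21, 15, 29, 14, 25] -> [19, 43, 24, 21] and [15, 29, 14, 25]
  Split: [19, 43, 24, 21] -> [19, 43] and [24, 21]
    Split: [19, 43] -> [19] and [43]
    Merge: [19] + [43] -> [19, 43]
    Split: [24, 21] -> [24] and [21]
    Merge: [24] + [21] -> [21, 24]
  Merge: [19, 43] + [21, 24] -> [19, 21, 24, 43]
  Split: [15, 29, 14, 25] -> [15, 29] and [14, 25]
    Split: [15, 29] -> [15] and [29]
    Merge: [15] + [29] -> [15, 29]
    Split: [14, 25] -> [14] and [25]
    Merge: [14] + [25] -> [14, 25]
  Merge: [15, 29] + [14, 25] -> [14, 15, 25, 29]
Merge: [19, 21, 24, 43] + [14, 15, 25, 29] -> [14, 15, 19, 21, 24, 25, 29, 43]

Final sorted array: [14, 15, 19, 21, 24, 25, 29, 43]

The merge sort proceeds by recursively splitting the array and merging sorted halves.
After all merges, the sorted array is [14, 15, 19, 21, 24, 25, 29, 43].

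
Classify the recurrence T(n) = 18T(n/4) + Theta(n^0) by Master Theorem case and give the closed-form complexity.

Master Theorem for T(n) = 18T(n/4) + O(n^0):

a = 18, b = 4, c = 0
log_b(a) = log_4(18) = 2.0850

Case 1: c = 0 < log_4(18) = 2.0850
T(n) = O(n^(log_4 18))

For T(n) = 18T(n/4) + O(n^0): log_4(18) = 2.0850. This is Case 1 of the Master Theorem (c < log_b(a), work dominated by leaves), giving O(n^(log_4 18)).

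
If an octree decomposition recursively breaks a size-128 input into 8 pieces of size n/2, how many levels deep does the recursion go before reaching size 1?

For divide and conquer with division factor 2:

Problem sizes at each level:
Level 0: 128
Level 1: 64
Level 2: 32
Level 3: 16
Level 4: 8
Level 5: 4
Level 6: 2
Level 7: 1

The root is level 0 and the size-1 base case is level 7 (the tree spans levels 0 through 7, i.e. 8 levels counting the root), so the depth is the number of divisions: log_2(128) = 7

The recursion tree depth is log_2(128) = 7. At each level, the problem size is divided by 2, so it takes 7 divisions to reduce to a base case of size 1. The algorithm makes 8 recursive calls at each level.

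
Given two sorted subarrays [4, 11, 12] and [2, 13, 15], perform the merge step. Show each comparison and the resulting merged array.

Merging process:

Compare 4 vs 2: take 2 from right. Merged: [2]
Compare 4 vs 13: take 4 from left. Merged: [2, 4]
Compare 11 vs 13: take 11 from left. Merged: [2, 4, 11]
Compare 12 vs 13: take 12 from left. Merged: [2, 4, 11, 12]
Append remaining from right: [13, 15]. Merged: [2, 4, 11, 12, 13, 15]

Final merged array: [2, 4, 11, 12, 13, 15]
Total comparisons: 4

The merged array is [2, 4, 11, 12, 13, 15], requiring 4 comparisons. The merge step runs in O(n) time where n is the total number of elements.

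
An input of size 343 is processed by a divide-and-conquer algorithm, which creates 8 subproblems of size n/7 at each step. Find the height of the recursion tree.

For divide and conquer with division factor 7:

Problem sizes at each level:
Level 0: 343
Level 1: 49
Level 2: 7
Level 3: 1

The root is level 0 and the size-1 base case is level 3 (the tree spans levels 0 through 3, i.e. 4 levels counting the root), so the depth is the number of divisions: log_7(343) = 3

The recursion tree depth is log_7(343) = 3. At each level, the problem size is divided by 7, so it takes 3 divisions to reduce to a base case of size 1. The algorithm makes 8 recursive calls at each level.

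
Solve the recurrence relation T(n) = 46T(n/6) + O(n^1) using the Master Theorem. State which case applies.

Master Theorem for T(n) = 46T(n/6) + O(n^1):

a = 46, b = 6, c = 1
log_b(a) = log_6(46) = 2.1368

Case 1: c = 1 < log_6(46) = 2.1368
T(n) = O(n^(log_6 46))

For T(n) = 46T(n/6) + O(n^1): log_6(46) = 2.1368. This is Case 1 of the Master Theorem (c < log_b(a), work dominated by leaves), giving O(n^(log_6 46)).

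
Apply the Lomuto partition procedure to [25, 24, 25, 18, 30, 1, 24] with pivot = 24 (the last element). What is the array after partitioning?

Lomuto partition with pivot = 24:

Initial array: [25, 24, 25, 18, 30, 1, 24]

arr[0]=25 > 24: no swap
arr[1]=24 <= 24: swap with position 0, array becomes [24, 25, 25, 18, 30, 1, 24]
arr[2]=25 > 24: no swap
arr[3]=18 <= 24: swap with position 1, array becomes [24, 18, 25, 25, 30, 1, 24]
arr[4]=30 > 24: no swap
arr[5]=1 <= 24: swap with position 2, array becomes [24, 18, 1, 25, 30, 25, 24]

Place pivot at position 3: [24, 18, 1, 24, 30, 25, 25]
Pivot position: 3

After partitioning with pivot 24, the array becomes [24, 18, 1, 24, 30, 25, 25]. The pivot is placed at index 3. All elements to the left of the pivot are <= 24, and all elements to the right are > 24.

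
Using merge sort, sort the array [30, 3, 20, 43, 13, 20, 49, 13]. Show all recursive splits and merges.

Merge sort trace:

Split: [30, 3, 20, 43, 13, 20, 49, 13] -> [30, 3, 20, 43] and [13, 20, 49, 13]
  Split: [30, 3, 20, 43] -> [30, 3] and [20, 43]
    Split: [30, 3] -> [30] and [3]
    Merge: [30] + [3] -> [3, 30]
    Split: [20, 43] -> [20] and [43]
    Merge: [20] + [43] -> [20, 43]
  Merge: [3, 30] + [20, 43] -> [3, 20, 30, 43]
  Split: [13, 20, 49, 13] -> [13, 20] and [49, 13]
    Split: [13, 20] -> [13] and [20]
    Merge: [13] + [20] -> [13, 20]
    Split: [49, 13] -> [49] and [13]
    Merge: [49] + [13] -> [13, 49]
  Merge: [13, 20] + [13, 49] -> [13, 13, 20, 49]
Merge: [3, 20, 30, 43] + [13, 13, 20, 49] -> [3, 13, 13, 20, 20, 30, 43, 49]

Final sorted array: [3, 13, 13, 20, 20, 30, 43, 49]

The merge sort proceeds by recursively splitting the array and merging sorted halves.
After all merges, the sorted array is [3, 13, 13, 20, 20, 30, 43, 49].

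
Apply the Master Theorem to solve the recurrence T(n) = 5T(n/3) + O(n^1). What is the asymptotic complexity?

Master Theorem for T(n) = 5T(n/3) + O(n^1):

a = 5, b = 3, c = 1
log_b(a) = log_3(5) = 1.4650

Case 1: c = 1 < log_3(5) = 1.4650
T(n) = O(n^(log_3 5))

For T(n) = 5T(n/3) + O(n^1): log_3(5) = 1.4650. This is Case 1 of the Master Theorem (c < log_b(a), work dominated by leaves), giving O(n^(log_3 5)).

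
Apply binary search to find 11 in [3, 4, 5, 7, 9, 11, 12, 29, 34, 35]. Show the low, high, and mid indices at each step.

Binary search for 11 in [3, 4, 5, 7, 9, 11, 12, 29, 34, 35]:

lo=0, hi=9, mid=4, arr[mid]=9 -> 9 < 11, search right half
lo=5, hi=9, mid=7, arr[mid]=29 -> 29 > 11, search left half
lo=5, hi=6, mid=5, arr[mid]=11 -> Found target at index 5!

Binary search finds 11 at index 5 after 3 comparisons. The search repeatedly halves the search space by comparing with the middle element.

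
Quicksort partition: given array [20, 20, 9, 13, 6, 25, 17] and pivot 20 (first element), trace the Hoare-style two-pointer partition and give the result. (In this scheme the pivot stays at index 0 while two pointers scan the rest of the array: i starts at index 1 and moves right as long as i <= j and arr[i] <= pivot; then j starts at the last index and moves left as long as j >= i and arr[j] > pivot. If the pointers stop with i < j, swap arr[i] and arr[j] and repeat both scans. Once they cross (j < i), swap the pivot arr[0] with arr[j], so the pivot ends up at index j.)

Hoare-style two-pointer partition with pivot = 20:

Initial array: [20, 20, 9, 13, 6, 25, 17]

Pointers start at i = 1, j = 6.
i stops at index 5 (arr[5]=25 > 20), j stops at index 6 (arr[6]=17 <= 20): swap arr[5] and arr[6], array becomes [20, 20, 9, 13, 6, 17, 25]
i ends at 6, j ends at 5: the pointers have crossed (j < i), so scanning stops.

Swap pivot arr[0] with arr[5] to place pivot at position 5: [17, 20, 9, 13, 6, 20, 25]
Pivot position: 5

After partitioning with pivot 20, the array becomes [17, 20, 9, 13, 6, 20, 25]. The pivot is placed at index 5. All elements to the left of the pivot are <= 20, and all elements to the right are > 20.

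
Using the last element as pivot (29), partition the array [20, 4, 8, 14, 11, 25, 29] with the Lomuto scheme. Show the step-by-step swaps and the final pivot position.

Lomuto partition with pivot = 29:

Initial array: [20, 4, 8, 14, 11, 25, 29]

arr[0]=20 <= 29: swap with position 0, array becomes [20, 4, 8, 14, 11, 25, 29]
arr[1]=4 <= 29: swap with position 1, array becomes [20, 4, 8, 14, 11, 25, 29]
arr[2]=8 <= 29: swap with position 2, array becomes [20, 4, 8, 14, 11, 25, 29]
arr[3]=14 <= 29: swap with position 3, array becomes [20, 4, 8, 14, 11, 25, 29]
arr[4]=11 <= 29: swap with position 4, array becomes [20, 4, 8, 14, 11, 25, 29]
arr[5]=25 <= 29: swap with position 5, array becomes [20, 4, 8, 14, 11, 25, 29]

Place pivot at position 6: [20, 4, 8, 14, 11, 25, 29]
Pivot position: 6

After partitioning with pivot 29, the array becomes [20, 4, 8, 14, 11, 25, 29]. The pivot is placed at index 6. All elements to the left of the pivot are <= 29, and all elements to the right are > 29.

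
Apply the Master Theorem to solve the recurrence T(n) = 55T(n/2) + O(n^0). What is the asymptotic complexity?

Master Theorem for T(n) = 55T(n/2) + O(n^0):

a = 55, b = 2, c = 0
log_b(a) = log_2(55) = 5.7814

Case 1: c = 0 < log_2(55) = 5.7814
T(n) = O(n^(log_2 55))

For T(n) = 55T(n/2) + O(n^0): log_2(55) = 5.7814. This is Case 1 of the Master Theorem (c < log_b(a), work dominated by leaves), giving O(n^(log_2 55)).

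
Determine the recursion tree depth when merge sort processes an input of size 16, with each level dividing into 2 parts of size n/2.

For divide and conquer with division factor 2:

Problem sizes at each level:
Level 0: 16
Level 1: 8
Level 2: 4
Level 3: 2
Level 4: 1

The root is level 0 and the size-1 base case is level 4 (the tree spans levels 0 through 4, i.e. 5 levels counting the root), so the depth is the number of divisions: log_2(16) = 4

The recursion tree depth is log_2(16) = 4. At each level, the problem size is divided by 2, so it takes 4 divisions to reduce to a base case of size 1. The algorithm makes 2 recursive calls at each level.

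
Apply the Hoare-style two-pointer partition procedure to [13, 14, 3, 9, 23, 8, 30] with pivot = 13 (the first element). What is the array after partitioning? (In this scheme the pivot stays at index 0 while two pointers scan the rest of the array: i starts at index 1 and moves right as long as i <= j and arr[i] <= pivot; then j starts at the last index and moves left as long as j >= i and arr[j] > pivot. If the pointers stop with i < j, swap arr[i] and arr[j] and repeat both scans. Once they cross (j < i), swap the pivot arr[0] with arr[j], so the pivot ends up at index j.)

Hoare-style two-pointer partition with pivot = 13:

Initial array: [13, 14, 3, 9, 23, 8, 30]

Pointers start at i = 1, j = 6.
i stops at index 1 (arr[1]=14 > 13), j stops at index 5 (arr[5]=8 <= 13): swap arr[1] and arr[5], array becomes [13, 8, 3, 9, 23, 14, 30]
i ends at 4, j ends at 3: the pointers have crossed (j < i), so scanning stops.

Swap pivot arr[0] with arr[3] to place pivot at position 3: [9, 8, 3, 13, 23, 14, 30]
Pivot position: 3

After partitioning with pivot 13, the array becomes [9, 8, 3, 13, 23, 14, 30]. The pivot is placed at index 3. All elements to the left of the pivot are <= 13, and all elements to the right are > 13.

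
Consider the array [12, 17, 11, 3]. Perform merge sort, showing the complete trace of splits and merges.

Merge sort trace:

Split: [12, 17, 11, 3] -> [12, 17] and [11, 3]
  Split: [12, 17] -> [12] and [17]
  Merge: [12] + [17] -> [12, 17]
  Split: [11, 3] -> [11] and [3]
  Merge: [11] + [3] -> [3, 11]
Merge: [12, 17] + [3, 11] -> [3, 11, 12, 17]

Final sorted array: [3, 11, 12, 17]

The merge sort proceeds by recursively splitting the array and merging sorted halves.
After all merges, the sorted array is [3, 11, 12, 17].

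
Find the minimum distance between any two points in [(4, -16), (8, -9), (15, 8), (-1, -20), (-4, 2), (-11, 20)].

Computing all pairwise distances among 6 points:

d((4, -16), (8, -9)) = 8.0623
d((4, -16), (15, 8)) = 26.4008
d((4, -16), (-1, -20)) = 6.4031 <-- minimum
d((4, -16), (-4, 2)) = 19.6977
d((4, -16), (-11, 20)) = 39.0
d((8, -9), (15, 8)) = 18.3848
d((8, -9), (-1, -20)) = 14.2127
d((8, -9), (-4, 2)) = 16.2788
d((8, -9), (-11, 20)) = 34.6699
d((15, 8), (-1, -20)) = 32.249
d((15, 8), (-4, 2)) = 19.9249
d((15, 8), (-11, 20)) = 28.6356
d((-1, -20), (-4, 2)) = 22.2036
d((-1, -20), (-11, 20)) = 41.2311
d((-4, 2), (-11, 20)) = 19.3132

Closest pair: (4, -16) and (-1, -20) with distance 6.4031

The closest pair is (4, -16) and (-1, -20) with Euclidean distance 6.4031. For 6 points, brute-force pairwise comparison is shown above. For large n, the divide-and-conquer algorithm (sort by x, recurse on halves, check the dividing strip) achieves O(n log n).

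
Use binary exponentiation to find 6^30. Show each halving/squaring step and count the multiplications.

Computing 6^30 by squaring (build up from 6^1; each line after the first costs one multiplication):

6^1 = 6
6^2 = (6^1)^2 = 6^2 = 36
6^3 = 6 * 6^2 = 6 * 36 = 216
6^6 = (6^3)^2 = 216^2 = 46656
6^7 = 6 * 6^6 = 6 * 46656 = 279936
6^14 = (6^7)^2 = 279936^2 = 78364164096
6^15 = 6 * 6^14 = 6 * 78364164096 = 470184984576
6^30 = (6^15)^2 = 470184984576^2 = 221073919720733357899776

Result: 221073919720733357899776
Multiplications needed: 7 (7 lines after 6^1)

6^30 = 221073919720733357899776. Using exponentiation by squaring, this requires 7 multiplications. The key idea: if the exponent is even, square the half-power; if odd, multiply by the base once.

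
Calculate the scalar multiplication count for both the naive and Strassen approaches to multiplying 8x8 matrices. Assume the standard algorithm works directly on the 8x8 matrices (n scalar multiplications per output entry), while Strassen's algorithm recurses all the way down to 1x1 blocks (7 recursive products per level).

Matrix multiplication for 8x8 matrices:

Standard algorithm: 8^3 = 512 multiplications
Strassen's algorithm: 7^(log2(8)) = 7^3 = 343 multiplications
Savings: 512 - 343 = 169 multiplications

Standard: 512 multiplications (8^3). Strassen: 343 multiplications (7^3). Strassen reduces 8 recursive multiplications to 7 at each level.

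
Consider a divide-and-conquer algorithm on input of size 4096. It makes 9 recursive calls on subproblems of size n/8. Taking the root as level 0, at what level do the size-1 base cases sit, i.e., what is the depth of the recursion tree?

For divide and conquer with division factor 8:

Problem sizes at each level:
Level 0: 4096
Level 1: 512
Level 2: 64
Level 3: 8
Level 4: 1

The root is level 0 and the size-1 base case is level 4 (the tree spans levels 0 through 4, i.e. 5 levels counting the root), so the depth is the number of divisions: log_8(4096) = 4

The recursion tree depth is log_8(4096) = 4. At each level, the problem size is divided by 8, so it takes 4 divisions to reduce to a base case of size 1. The algorithm makes 9 recursive calls at each level.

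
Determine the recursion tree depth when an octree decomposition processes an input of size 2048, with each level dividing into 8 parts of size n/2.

For divide and conquer with division factor 2:

Problem sizes at each level:
Level 0: 2048
Level 1: 1024
Level 2: 512
Level 3: 256
Level 4: 128
Level 5: 64
Level 6: 32
Level 7: 16
Level 8: 8
Level 9: 4
Level 10: 2
Level 11: 1

The root is level 0 and the size-1 base case is level 11 (the tree spans levels 0 through 11, i.e. 12 levels counting the root), so the depth is the number of divisions: log_2(2048) = 11

The recursion tree depth is log_2(2048) = 11. At each level, the problem size is divided by 2, so it takes 11 divisions to reduce to a base case of size 1. The algorithm makes 8 recursive calls at each level.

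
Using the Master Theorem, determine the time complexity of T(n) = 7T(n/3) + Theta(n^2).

Master Theorem for T(n) = 7T(n/3) + O(n^2):

a = 7, b = 3, c = 2
log_b(a) = log_3(7) = 1.7712

Case 3: c = 2 > log_3(7) = 1.7712
T(n) = O(n^2) = O(n^2)

For T(n) = 7T(n/3) + O(n^2): log_3(7) = 1.7712. This is Case 3 of the Master Theorem (c > log_b(a), work dominated by root), giving O(n^2).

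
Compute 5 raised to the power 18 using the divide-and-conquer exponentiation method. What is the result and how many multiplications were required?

Computing 5^18 by squaring (build up from 5^1; each line after the first costs one multiplication):

5^1 = 5
5^2 = (5^1)^2 = 5^2 = 25
5^4 = (5^2)^2 = 25^2 = 625
5^8 = (5^4)^2 = 625^2 = 390625
5^9 = 5 * 5^8 = 5 * 390625 = 1953125
5^18 = (5^9)^2 = 1953125^2 = 3814697265625

Result: 3814697265625
Multiplications needed: 5 (5 lines after 5^1)

5^18 = 3814697265625. Using exponentiation by squaring, this requires 5 multiplications. The key idea: if the exponent is even, square the half-power; if odd, multiply by the base once.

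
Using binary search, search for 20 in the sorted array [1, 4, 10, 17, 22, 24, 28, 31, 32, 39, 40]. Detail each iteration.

Binary search for 20 in [1, 4, 10, 17, 22, 24, 28, 31, 32, 39, 40]:

lo=0, hi=10, mid=5, arr[mid]=24 -> 24 > 20, search left half
lo=0, hi=4, mid=2, arr[mid]=10 -> 10 < 20, search right half
lo=3, hi=4, mid=3, arr[mid]=17 -> 17 < 20, search right half
lo=4, hi=4, mid=4, arr[mid]=22 -> 22 > 20, search left half
lo=4 > hi=3, target 20 not found

Binary search determines that 20 is not in the array after 4 comparisons. The search space was exhausted without finding the target.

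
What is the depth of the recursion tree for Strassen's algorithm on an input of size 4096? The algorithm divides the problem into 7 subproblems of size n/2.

For divide and conquer with division factor 2:

Problem sizes at each level:
Level 0: 4096
Level 1: 2048
Level 2: 1024
Level 3: 512
Level 4: 256
Level 5: 128
Level 6: 64
Level 7: 32
Level 8: 16
Level 9: 8
Level 10: 4
Level 11: 2
Level 12: 1

The root is level 0 and the size-1 base case is level 12 (the tree spans levels 0 through 12, i.e. 13 levels counting the root), so the depth is the number of divisions: log_2(4096) = 12

The recursion tree depth is log_2(4096) = 12. At each level, the problem size is divided by 2, so it takes 12 divisions to reduce to a base case of size 1. The algorithm makes 7 recursive calls at each level.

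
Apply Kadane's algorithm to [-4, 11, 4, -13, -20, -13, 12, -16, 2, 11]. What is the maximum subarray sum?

Using Kadane's algorithm on [-4, 11, 4, -13, -20, -13, 12, -16, 2, 11]:

Scanning through the array:
Position 1 (value 11): max_ending_here = 11, max_so_far = 11
Position 2 (value 4): max_ending_here = 15, max_so_far = 15
Position 3 (value -13): max_ending_here = 2, max_so_far = 15
Position 4 (value -20): max_ending_here = -18, max_so_far = 15
Position 5 (value -13): max_ending_here = -13, max_so_far = 15
Position 6 (value 12): max_ending_here = 12, max_so_far = 15
Position 7 (value -16): max_ending_here = -4, max_so_far = 15
Position 8 (value 2): max_ending_here = 2, max_so_far = 15
Position 9 (value 11): max_ending_here = 13, max_so_far = 15

Maximum subarray: [11, 4]
Maximum sum: 15

The maximum subarray is [11, 4] with sum 15. This subarray runs from index 1 to index 2.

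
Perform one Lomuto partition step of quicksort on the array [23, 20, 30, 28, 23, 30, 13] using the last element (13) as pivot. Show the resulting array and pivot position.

Lomuto partition with pivot = 13:

Initial array: [23, 20, 30, 28, 23, 30, 13]

arr[0]=23 > 13: no swap
arr[1]=20 > 13: no swap
arr[2]=30 > 13: no swap
arr[3]=28 > 13: no swap
arr[4]=23 > 13: no swap
arr[5]=30 > 13: no swap

Place pivot at position 0: [13, 20, 30, 28, 23, 30, 23]
Pivot position: 0

After partitioning with pivot 13, the array becomes [13, 20, 30, 28, 23, 30, 23]. The pivot is placed at index 0. All elements to the left of the pivot are <= 13, and all elements to the right are > 13.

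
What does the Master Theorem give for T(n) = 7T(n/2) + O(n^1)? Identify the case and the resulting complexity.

Master Theorem for T(n) = 7T(n/2) + O(n^1):

a = 7, b = 2, c = 1
log_b(a) = log_2(7) = 2.8074

Case 1: c = 1 < log_2(7) = 2.8074
T(n) = O(n^(log_2 7))

For T(n) = 7T(n/2) + O(n^1): log_2(7) = 2.8074. This is Case 1 of the Master Theorem (c < log_b(a), work dominated by leaves), giving O(n^(log_2 7)).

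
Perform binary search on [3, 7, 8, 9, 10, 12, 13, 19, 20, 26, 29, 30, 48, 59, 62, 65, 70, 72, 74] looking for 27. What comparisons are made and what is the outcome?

Binary search for 27 in [3, 7, 8, 9, 10, 12, 13, 19, 20, 26, 29, 30, 48, 59, 62, 65, 70, 72, 74]:

lo=0, hi=18, mid=9, arr[mid]=26 -> 26 < 27, search right half
lo=10, hi=18, mid=14, arr[mid]=62 -> 62 > 27, search left half
lo=10, hi=13, mid=11, arr[mid]=30 -> 30 > 27, search left half
lo=10, hi=10, mid=10, arr[mid]=29 -> 29 > 27, search left half
lo=10 > hi=9, target 27 not found

Binary search determines that 27 is not in the array after 4 comparisons. The search space was exhausted without finding the target.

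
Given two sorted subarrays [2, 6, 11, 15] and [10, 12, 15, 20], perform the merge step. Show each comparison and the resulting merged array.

Merging process:

Compare 2 vs 10: take 2 from left. Merged: [2]
Compare 6 vs 10: take 6 from left. Merged: [2, 6]
Compare 11 vs 10: take 10 from right. Merged: [2, 6, 10]
Compare 11 vs 12: take 11 from left. Merged: [2, 6, 10, 11]
Compare 15 vs 12: take 12 from right. Merged: [2, 6, 10, 11, 12]
Compare 15 vs 15: take 15 from left. Merged: [2, 6, 10, 11, 12, 15]
Append remaining from right: [15, 20]. Merged: [2, 6, 10, 11, 12, 15, 15, 20]

Final merged array: [2, 6, 10, 11, 12, 15, 15, 20]
Total comparisons: 6

The merged array is [2, 6, 10, 11, 12, 15, 15, 20], requiring 6 comparisons. The merge step runs in O(n) time where n is the total number of elements.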